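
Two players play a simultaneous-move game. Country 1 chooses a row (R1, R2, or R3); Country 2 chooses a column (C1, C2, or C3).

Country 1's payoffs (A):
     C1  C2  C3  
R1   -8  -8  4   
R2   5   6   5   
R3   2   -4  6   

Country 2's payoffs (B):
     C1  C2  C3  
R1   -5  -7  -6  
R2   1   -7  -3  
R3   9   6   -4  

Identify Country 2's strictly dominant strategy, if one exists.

Check whether one of Country 2's strategies beats all alternatives regardless of what the opponent does.
C1 strictly dominates: vs R1: -5 > each of {-7, -6}; vs R2: 1 > each of {-7, -3}; vs R3: 9 > each of {6, -4}.

C1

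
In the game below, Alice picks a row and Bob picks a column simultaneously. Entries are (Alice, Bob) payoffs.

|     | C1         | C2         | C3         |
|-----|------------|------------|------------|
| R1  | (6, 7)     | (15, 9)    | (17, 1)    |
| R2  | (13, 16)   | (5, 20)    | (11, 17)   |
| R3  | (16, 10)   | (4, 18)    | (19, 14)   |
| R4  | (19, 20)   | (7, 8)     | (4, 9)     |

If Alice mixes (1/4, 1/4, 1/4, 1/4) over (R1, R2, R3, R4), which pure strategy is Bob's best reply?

C2

Compute Bob's expected payoff from each pure strategy against the given mix.
C1: (1/4)·7 + (1/4)·16 + (1/4)·10 + (1/4)·20 = 53/4
C2: (1/4)·9 + (1/4)·20 + (1/4)·18 + (1/4)·8 = 55/4
C3: (1/4)·1 + (1/4)·17 + (1/4)·14 + (1/4)·9 = 41/4
Highest expected payoff is 55/4, from C2.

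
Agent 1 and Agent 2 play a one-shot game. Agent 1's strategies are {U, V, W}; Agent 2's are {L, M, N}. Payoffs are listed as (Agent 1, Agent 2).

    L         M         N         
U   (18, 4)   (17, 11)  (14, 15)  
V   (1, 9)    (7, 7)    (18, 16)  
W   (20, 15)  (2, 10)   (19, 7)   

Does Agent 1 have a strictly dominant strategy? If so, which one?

None

A strategy is strictly dominant if it gives Agent 1 a strictly higher payoff than every other strategy, against every choice by the opponent.
U is not dominant: against L, W gives 20 > 18.
V is not dominant: against L, U gives 18 > 1.
W is not dominant: against M, U gives 17 > 2.
No single strategy is best against every opponent action.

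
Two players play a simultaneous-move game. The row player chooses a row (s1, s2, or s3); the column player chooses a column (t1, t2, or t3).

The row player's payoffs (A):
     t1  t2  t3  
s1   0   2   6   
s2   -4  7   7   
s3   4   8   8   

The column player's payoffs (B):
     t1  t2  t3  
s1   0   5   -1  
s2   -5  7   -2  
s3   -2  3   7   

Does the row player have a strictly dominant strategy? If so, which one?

A strategy is strictly dominant if it gives the row player a strictly higher payoff than every other strategy, against every choice by the opponent.
s3 strictly dominates: vs t1: 4 > each of {0, -4}; vs t2: 8 > each of {2, 7}; vs t3: 8 > each of {6, 7}.

s3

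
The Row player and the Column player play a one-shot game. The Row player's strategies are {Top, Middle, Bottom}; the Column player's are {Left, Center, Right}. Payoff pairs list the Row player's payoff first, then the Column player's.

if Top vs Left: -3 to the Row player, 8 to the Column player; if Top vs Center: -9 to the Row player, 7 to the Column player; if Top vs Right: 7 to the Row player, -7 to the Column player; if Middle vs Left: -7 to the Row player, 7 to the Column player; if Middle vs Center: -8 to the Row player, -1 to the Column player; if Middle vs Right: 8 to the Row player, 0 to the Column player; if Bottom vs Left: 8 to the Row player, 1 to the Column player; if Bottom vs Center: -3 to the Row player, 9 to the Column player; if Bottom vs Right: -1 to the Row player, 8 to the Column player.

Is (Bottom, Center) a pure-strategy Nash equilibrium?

Holding the Column player at Center: the Row player gets -3 from Bottom, versus -9 from Top, -8 from Middle. No profitable deviation for the Row player.
Holding the Row player at Bottom: the Column player gets 9 from Center, versus 1 from Left, 8 from Right. No profitable deviation for the Column player either.

Yes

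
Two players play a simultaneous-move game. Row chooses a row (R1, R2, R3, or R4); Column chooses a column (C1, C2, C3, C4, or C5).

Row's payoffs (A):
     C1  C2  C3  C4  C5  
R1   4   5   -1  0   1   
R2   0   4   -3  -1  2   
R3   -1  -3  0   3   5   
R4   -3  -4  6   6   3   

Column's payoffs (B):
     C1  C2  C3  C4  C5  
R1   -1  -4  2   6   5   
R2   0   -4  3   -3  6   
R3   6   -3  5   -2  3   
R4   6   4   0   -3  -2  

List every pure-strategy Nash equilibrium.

Find each player's best response to every opponent strategy; NE are the intersections.
Row's best responses — vs C1: R1 (payoff 4); vs C2: R1 (payoff 5); vs C3: R4 (payoff 6); vs C4: R4 (payoff 6); vs C5: R3 (payoff 5).
Column's best responses — vs R1: C4 (payoff 6); vs R2: C5 (payoff 6); vs R3: C1 (payoff 6); vs R4: C1 (payoff 6).
No cell has both players best-responding. For instance, Row's best reply to C1 is R1, but against R1 Column prefers C4 over C1.

None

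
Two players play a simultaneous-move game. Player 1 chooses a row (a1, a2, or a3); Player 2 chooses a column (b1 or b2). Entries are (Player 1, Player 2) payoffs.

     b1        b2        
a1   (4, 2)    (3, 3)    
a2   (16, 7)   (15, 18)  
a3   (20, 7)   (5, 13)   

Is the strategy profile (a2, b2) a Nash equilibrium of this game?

Yes

Holding Player 2 at b2: Player 1 gets 15 from a2, versus 3 from a1, 5 from a3. No profitable deviation for Player 1.
Holding Player 1 at a2: Player 2 gets 18 from b2, versus 7 from b1. No profitable deviation for Player 2 either.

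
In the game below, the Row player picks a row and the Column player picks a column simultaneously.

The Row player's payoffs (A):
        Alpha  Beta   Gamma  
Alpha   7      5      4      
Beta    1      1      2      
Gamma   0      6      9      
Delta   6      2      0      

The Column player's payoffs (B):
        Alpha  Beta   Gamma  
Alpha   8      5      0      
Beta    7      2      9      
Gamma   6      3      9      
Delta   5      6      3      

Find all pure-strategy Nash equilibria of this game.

Find each player's best response to every opponent strategy; NE are the intersections.
The Row player's best responses — vs Alpha: Alpha (payoff 7); vs Beta: Gamma (payoff 6); vs Gamma: Gamma (payoff 9).
The Column player's best responses — vs Alpha: Alpha (payoff 8); vs Beta: Gamma (payoff 9); vs Gamma: Gamma (payoff 9); vs Delta: Beta (payoff 6).
Mutual best responses occur at (Alpha, Alpha) and (Gamma, Gamma); at each, neither player gains by switching.

(Alpha, Alpha) and (Gamma, Gamma)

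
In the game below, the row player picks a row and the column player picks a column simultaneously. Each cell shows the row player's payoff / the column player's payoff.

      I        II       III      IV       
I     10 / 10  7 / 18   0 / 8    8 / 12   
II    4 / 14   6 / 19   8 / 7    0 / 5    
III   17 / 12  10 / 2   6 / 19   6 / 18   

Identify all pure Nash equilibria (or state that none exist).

No pure-strategy Nash equilibrium

Find each player's best response to every opponent strategy; NE are the intersections.
The row player's best responses — vs I: III (payoff 17); vs II: III (payoff 10); vs III: II (payoff 8); vs IV: I (payoff 8).
The column player's best responses — vs I: II (payoff 18); vs II: II (payoff 19); vs III: III (payoff 19).
No cell has both players best-responding. For instance, the row player's best reply to II is III, but against III the column player prefers III over II.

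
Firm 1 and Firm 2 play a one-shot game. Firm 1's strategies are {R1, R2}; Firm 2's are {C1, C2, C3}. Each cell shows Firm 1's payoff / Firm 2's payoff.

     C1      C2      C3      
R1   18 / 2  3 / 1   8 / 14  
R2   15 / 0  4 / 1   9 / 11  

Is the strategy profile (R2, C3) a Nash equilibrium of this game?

Yes

Holding Firm 2 at C3: Firm 1 gets 9 from R2, versus 8 from R1. No profitable deviation for Firm 1.
Holding Firm 1 at R2: Firm 2 gets 11 from C3, versus 0 from C1, 1 from C2. No profitable deviation for Firm 2 either.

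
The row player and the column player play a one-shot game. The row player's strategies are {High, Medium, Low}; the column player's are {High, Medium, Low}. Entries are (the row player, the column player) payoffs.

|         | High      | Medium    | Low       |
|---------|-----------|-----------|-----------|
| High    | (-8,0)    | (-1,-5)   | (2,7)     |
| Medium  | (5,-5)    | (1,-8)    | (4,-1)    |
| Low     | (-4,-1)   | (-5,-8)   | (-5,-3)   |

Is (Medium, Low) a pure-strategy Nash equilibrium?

Yes

Holding the column player at Low: the row player gets 4 from Medium, versus 2 from High, -5 from Low. No profitable deviation for the row player.
Holding the row player at Medium: the column player gets -1 from Low, versus -5 from High, -8 from Medium. No profitable deviation for the column player either.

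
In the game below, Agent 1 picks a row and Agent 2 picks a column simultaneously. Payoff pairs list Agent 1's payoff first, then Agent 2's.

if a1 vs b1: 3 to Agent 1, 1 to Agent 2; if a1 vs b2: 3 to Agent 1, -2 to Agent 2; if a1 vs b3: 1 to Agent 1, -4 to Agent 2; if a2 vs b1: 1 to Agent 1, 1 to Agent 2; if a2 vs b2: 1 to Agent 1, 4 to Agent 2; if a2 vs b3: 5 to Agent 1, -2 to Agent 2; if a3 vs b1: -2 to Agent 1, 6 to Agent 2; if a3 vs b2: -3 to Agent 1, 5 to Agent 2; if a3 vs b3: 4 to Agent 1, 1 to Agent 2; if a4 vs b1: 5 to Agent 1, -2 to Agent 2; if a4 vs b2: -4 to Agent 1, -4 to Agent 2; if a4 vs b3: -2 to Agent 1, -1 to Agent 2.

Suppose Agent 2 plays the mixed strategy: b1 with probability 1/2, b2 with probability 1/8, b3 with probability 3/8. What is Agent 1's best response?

a2

Agent 1's best reply maximizes expected payoff against the mix.
a1: (1/2)·3 + (1/8)·3 + (3/8)·1 = 9/4
a2: (1/2)·1 + (1/8)·1 + (3/8)·5 = 5/2
a3: (1/2)·(-2) + (1/8)·(-3) + (3/8)·4 = 1/8
a4: (1/2)·5 + (1/8)·(-4) + (3/8)·(-2) = 5/4
Highest expected payoff is 5/2, from a2.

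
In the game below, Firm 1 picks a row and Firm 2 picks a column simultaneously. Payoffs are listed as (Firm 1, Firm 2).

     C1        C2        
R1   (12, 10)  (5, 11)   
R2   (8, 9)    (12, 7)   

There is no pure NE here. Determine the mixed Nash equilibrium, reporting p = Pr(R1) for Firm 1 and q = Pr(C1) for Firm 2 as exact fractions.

p = 2/3, q = 7/11

In a mixed NE each player is indifferent between their pure strategies, so the opponent's mix sets the indifference.
Firm 2 indifferent between C1 and C2: p·10 + (1−p)·9 = p·11 + (1−p)·7 ⟹ 9 + 1p = 7 + 4p ⟹ p = 2/3.
Firm 1 indifferent between R1 and R2: q·12 + (1−q)·5 = q·8 + (1−q)·12 ⟹ 5 + 7q = 12 + (-4)q ⟹ q = 7/11.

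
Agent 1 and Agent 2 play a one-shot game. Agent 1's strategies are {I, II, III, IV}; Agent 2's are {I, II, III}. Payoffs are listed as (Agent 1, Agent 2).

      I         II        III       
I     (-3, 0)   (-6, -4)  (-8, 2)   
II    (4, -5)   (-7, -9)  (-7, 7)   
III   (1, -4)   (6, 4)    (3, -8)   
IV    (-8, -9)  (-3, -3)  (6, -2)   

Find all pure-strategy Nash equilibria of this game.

Check mutual best responses: a cell is a NE iff neither player can gain by unilaterally deviating.
Agent 1's best responses — vs I: II (payoff 4); vs II: III (payoff 6); vs III: IV (payoff 6).
Agent 2's best responses — vs I: III (payoff 2); vs II: III (payoff 7); vs III: II (payoff 4); vs IV: III (payoff -2).
Mutual best responses occur at (III, II) and (IV, III); at each, neither player gains by switching.

(III, II) and (IV, III)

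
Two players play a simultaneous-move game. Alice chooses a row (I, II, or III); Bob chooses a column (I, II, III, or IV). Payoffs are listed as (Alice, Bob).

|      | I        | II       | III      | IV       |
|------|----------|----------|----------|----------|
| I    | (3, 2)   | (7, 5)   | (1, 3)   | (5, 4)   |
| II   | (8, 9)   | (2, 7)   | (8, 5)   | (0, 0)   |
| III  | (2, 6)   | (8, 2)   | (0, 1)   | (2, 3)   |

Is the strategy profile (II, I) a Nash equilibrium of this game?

Yes

Holding Bob at I: Alice gets 8 from II, versus 3 from I, 2 from III. No profitable deviation for Alice.
Holding Alice at II: Bob gets 9 from I, versus 7 from II, 5 from III, 0 from IV. No profitable deviation for Bob either.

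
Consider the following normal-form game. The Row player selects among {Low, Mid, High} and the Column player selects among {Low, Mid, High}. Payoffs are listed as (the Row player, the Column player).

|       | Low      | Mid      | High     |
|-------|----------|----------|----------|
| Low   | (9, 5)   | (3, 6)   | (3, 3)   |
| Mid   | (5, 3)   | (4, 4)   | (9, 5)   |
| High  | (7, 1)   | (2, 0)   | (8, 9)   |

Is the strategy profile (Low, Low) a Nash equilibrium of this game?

Holding the Column player at Low: the Row player gets 9 from Low, versus 5 from Mid, 7 from High. No profitable deviation for the Row player.
Holding the Row player at Low: the Column player gets 5 from Low but could get 6 by switching to Mid. The Column player has a profitable deviation.

No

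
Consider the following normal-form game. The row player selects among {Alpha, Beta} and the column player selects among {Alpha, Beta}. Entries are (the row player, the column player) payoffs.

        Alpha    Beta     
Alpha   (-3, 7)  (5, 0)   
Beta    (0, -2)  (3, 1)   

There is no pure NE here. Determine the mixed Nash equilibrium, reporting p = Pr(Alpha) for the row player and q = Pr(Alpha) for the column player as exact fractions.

In a mixed NE each player is indifferent between their pure strategies, so the opponent's mix sets the indifference.
The column player indifferent between Alpha and Beta: p·7 + (1−p)·(-2) = p·0 + (1−p)·1 ⟹ (-2) + 9p = 1 + (-1)p ⟹ p = 3/10.
The row player indifferent between Alpha and Beta: q·(-3) + (1−q)·5 = q·0 + (1−q)·3 ⟹ 5 + (-8)q = 3 + (-3)q ⟹ q = 2/5.

p = 3/10, q = 2/5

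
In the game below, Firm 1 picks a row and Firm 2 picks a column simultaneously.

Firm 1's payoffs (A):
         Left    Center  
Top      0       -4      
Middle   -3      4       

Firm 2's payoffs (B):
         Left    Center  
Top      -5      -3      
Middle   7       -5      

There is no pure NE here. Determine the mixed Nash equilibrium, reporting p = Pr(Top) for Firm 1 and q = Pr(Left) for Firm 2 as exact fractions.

p = 6/7, q = 8/11

In a mixed NE each player is indifferent between their pure strategies, so the opponent's mix sets the indifference.
Firm 2 indifferent between Left and Center: p·(-5) + (1−p)·7 = p·(-3) + (1−p)·(-5) ⟹ 7 + (-12)p = (-5) + 2p ⟹ p = 6/7.
Firm 1 indifferent between Top and Middle: q·0 + (1−q)·(-4) = q·(-3) + (1−q)·4 ⟹ (-4) + 4q = 4 + (-7)q ⟹ q = 8/11.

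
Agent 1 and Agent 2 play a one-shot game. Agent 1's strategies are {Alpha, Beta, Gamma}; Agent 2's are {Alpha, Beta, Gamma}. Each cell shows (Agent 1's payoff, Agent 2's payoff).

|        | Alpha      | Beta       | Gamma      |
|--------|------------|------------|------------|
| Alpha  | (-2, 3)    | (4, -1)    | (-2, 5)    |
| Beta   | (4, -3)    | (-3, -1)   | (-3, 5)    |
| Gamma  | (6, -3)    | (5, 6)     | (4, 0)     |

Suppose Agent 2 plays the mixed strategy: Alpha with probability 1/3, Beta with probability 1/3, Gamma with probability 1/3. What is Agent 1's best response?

Agent 1's best reply maximizes expected payoff against the mix.
Alpha: (1/3)·(-2) + (1/3)·4 + (1/3)·(-2) = 0
Beta: (1/3)·4 + (1/3)·(-3) + (1/3)·(-3) = -2/3
Gamma: (1/3)·6 + (1/3)·5 + (1/3)·4 = 5
Highest expected payoff is 5, from Gamma.

Gamma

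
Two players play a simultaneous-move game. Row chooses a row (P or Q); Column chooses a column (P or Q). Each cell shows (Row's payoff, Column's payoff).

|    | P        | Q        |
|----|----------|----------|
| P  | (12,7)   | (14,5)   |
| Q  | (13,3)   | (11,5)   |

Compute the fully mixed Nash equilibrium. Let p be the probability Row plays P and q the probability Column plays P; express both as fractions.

In a mixed NE each player is indifferent between their pure strategies, so the opponent's mix sets the indifference.
Column indifferent between P and Q: p·7 + (1−p)·3 = p·5 + (1−p)·5 ⟹ 3 + 4p = 5 + 0p ⟹ p = 1/2.
Row indifferent between P and Q: q·12 + (1−q)·14 = q·13 + (1−q)·11 ⟹ 14 + (-2)q = 11 + 2q ⟹ q = 3/4.

p = 1/2, q = 3/4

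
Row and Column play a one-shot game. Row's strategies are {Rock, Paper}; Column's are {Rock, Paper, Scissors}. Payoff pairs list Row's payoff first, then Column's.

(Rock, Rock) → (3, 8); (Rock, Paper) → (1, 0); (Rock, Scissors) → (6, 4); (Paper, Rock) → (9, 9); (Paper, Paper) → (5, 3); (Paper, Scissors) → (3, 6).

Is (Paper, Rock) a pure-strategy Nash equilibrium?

Holding Column at Rock: Row gets 9 from Paper, versus 3 from Rock. No profitable deviation for Row.
Holding Row at Paper: Column gets 9 from Rock, versus 3 from Paper, 6 from Scissors. No profitable deviation for Column either.

Yes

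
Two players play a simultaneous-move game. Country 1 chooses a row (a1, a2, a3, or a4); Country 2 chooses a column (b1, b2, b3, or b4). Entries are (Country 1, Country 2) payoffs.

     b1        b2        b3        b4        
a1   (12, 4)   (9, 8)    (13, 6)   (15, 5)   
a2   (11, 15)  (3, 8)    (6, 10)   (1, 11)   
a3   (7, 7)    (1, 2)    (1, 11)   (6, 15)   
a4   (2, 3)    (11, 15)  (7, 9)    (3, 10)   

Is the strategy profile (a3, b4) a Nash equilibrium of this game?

Holding Country 2 at b4: Country 1 gets 6 from a3 but could get 15 by switching to a1. Country 1 has a profitable deviation.

No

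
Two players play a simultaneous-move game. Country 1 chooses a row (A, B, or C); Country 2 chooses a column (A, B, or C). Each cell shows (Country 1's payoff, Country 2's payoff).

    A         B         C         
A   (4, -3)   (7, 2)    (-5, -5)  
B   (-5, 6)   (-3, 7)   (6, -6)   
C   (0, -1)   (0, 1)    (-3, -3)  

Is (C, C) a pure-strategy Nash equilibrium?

No

Holding Country 2 at C: Country 1 gets -3 from C but could get 6 by switching to B. Country 1 has a profitable deviation.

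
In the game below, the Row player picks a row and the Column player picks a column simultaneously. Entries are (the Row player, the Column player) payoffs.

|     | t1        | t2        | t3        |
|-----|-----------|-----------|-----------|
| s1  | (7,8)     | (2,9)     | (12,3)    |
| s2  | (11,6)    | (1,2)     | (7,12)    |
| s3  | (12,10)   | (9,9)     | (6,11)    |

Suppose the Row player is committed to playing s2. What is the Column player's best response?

t3

With the Row player fixed at s2, the Column player's payoffs are: t1 → 6, t2 → 2, t3 → 12.
The maximum is 12, achieved by t3.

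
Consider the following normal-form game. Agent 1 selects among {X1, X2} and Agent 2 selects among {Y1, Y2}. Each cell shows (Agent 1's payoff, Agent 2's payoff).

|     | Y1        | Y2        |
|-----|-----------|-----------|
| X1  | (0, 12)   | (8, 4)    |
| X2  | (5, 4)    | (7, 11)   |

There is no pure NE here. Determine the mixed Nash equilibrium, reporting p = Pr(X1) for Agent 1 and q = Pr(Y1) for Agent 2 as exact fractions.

Each player's mixing probability is pinned down by making the *other* player indifferent.
Agent 2 indifferent between Y1 and Y2: p·12 + (1−p)·4 = p·4 + (1−p)·11 ⟹ 4 + 8p = 11 + (-7)p ⟹ p = 7/15.
Agent 1 indifferent between X1 and X2: q·0 + (1−q)·8 = q·5 + (1−q)·7 ⟹ 8 + (-8)q = 7 + (-2)q ⟹ q = 1/6.

p = 7/15, q = 1/6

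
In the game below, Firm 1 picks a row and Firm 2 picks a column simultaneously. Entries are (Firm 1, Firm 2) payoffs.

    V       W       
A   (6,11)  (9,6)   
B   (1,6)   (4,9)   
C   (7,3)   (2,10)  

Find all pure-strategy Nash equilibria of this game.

A profile is a Nash equilibrium when each player is best-responding to the other.
Firm 1's best responses — vs V: C (payoff 7); vs W: A (payoff 9).
Firm 2's best responses — vs A: V (payoff 11); vs B: W (payoff 9); vs C: W (payoff 10).
No cell has both players best-responding. For instance, Firm 1's best reply to V is C, but against C Firm 2 prefers W over V.

None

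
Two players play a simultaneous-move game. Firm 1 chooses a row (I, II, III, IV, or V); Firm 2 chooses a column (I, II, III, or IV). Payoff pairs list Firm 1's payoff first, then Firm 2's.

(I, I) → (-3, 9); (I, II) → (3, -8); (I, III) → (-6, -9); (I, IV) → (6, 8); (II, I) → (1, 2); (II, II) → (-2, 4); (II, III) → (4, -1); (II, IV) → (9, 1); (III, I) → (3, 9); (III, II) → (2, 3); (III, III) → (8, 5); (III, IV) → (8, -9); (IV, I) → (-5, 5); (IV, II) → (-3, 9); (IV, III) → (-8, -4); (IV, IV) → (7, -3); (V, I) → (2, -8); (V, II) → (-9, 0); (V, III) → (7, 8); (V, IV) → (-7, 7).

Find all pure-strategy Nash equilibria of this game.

Check mutual best responses: a cell is a NE iff neither player can gain by unilaterally deviating.
Firm 1's best responses — vs I: III (payoff 3); vs II: I (payoff 3); vs III: III (payoff 8); vs IV: II (payoff 9).
Firm 2's best responses — vs I: I (payoff 9); vs II: II (payoff 4); vs III: I (payoff 9); vs IV: II (payoff 9); vs V: III (payoff 8).
The only mutual best response is (III, I); neither player gains by switching there.

(III, I)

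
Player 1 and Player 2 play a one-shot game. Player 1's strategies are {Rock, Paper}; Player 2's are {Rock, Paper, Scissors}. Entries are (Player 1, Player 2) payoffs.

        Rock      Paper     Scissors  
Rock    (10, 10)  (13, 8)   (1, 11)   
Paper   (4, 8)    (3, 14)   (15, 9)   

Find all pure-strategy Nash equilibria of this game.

Check mutual best responses: a cell is a NE iff neither player can gain by unilaterally deviating.
Player 1's best responses — vs Rock: Rock (payoff 10); vs Paper: Rock (payoff 13); vs Scissors: Paper (payoff 15).
Player 2's best responses — vs Rock: Scissors (payoff 11); vs Paper: Paper (payoff 14).
No cell has both players best-responding. For instance, Player 1's best reply to Rock is Rock, but against Rock Player 2 prefers Scissors over Rock.

No pure-strategy Nash equilibrium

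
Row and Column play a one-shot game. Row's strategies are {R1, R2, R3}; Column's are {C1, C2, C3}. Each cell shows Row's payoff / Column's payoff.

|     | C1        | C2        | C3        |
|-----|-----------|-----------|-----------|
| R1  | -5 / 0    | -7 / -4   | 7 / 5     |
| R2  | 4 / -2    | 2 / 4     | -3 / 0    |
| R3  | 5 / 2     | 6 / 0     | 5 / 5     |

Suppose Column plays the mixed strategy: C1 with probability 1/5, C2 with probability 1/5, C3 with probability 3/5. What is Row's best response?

R3

Row's best reply maximizes expected payoff against the mix.
R1: (1/5)·(-5) + (1/5)·(-7) + (3/5)·7 = 9/5
R2: (1/5)·4 + (1/5)·2 + (3/5)·(-3) = -3/5
R3: (1/5)·5 + (1/5)·6 + (3/5)·5 = 26/5
Highest expected payoff is 26/5, from R3.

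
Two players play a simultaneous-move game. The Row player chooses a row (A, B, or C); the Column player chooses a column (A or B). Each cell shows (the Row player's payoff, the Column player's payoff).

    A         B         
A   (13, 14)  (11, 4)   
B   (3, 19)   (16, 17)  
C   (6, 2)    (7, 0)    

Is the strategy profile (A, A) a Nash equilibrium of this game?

Yes

Holding the Column player at A: the Row player gets 13 from A, versus 3 from B, 6 from C. No profitable deviation for the Row player.
Holding the Row player at A: the Column player gets 14 from A, versus 4 from B. No profitable deviation for the Column player either.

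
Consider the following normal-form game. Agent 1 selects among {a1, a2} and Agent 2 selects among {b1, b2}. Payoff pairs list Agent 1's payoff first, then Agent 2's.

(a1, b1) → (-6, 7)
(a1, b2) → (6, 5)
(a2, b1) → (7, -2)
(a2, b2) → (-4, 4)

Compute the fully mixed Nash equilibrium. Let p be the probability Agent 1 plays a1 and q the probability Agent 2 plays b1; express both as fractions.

p = 3/4, q = 10/23

Each player's mixing probability is pinned down by making the *other* player indifferent.
Agent 2 indifferent between b1 and b2: p·7 + (1−p)·(-2) = p·5 + (1−p)·4 ⟹ (-2) + 9p = 4 + 1p ⟹ p = 3/4.
Agent 1 indifferent between a1 and a2: q·(-6) + (1−q)·6 = q·7 + (1−q)·(-4) ⟹ 6 + (-12)q = (-4) + 11q ⟹ q = 10/23.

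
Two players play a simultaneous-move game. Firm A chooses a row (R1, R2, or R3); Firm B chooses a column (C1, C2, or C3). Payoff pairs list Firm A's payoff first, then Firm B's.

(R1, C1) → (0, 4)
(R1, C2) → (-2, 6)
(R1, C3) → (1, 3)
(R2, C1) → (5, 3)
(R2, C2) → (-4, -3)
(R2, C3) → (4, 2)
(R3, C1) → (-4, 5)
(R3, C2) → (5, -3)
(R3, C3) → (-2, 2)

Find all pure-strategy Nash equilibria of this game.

(R2, C1)

Check mutual best responses: a cell is a NE iff neither player can gain by unilaterally deviating.
Firm A's best responses — vs C1: R2 (payoff 5); vs C2: R3 (payoff 5); vs C3: R2 (payoff 4).
Firm B's best responses — vs R1: C2 (payoff 6); vs R2: C1 (payoff 3); vs R3: C1 (payoff 5).
The only mutual best response is (R2, C1); neither player gains by switching there.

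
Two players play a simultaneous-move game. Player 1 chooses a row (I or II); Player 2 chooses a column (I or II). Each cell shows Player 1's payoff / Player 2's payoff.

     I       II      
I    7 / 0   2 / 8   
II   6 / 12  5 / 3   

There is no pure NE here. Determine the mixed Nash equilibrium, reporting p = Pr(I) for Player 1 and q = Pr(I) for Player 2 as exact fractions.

In a mixed NE each player is indifferent between their pure strategies, so the opponent's mix sets the indifference.
Player 2 indifferent between I and II: p·0 + (1−p)·12 = p·8 + (1−p)·3 ⟹ 12 + (-12)p = 3 + 5p ⟹ p = 9/17.
Player 1 indifferent between I and II: q·7 + (1−q)·2 = q·6 + (1−q)·5 ⟹ 2 + 5q = 5 + 1q ⟹ q = 3/4.

p = 9/17, q = 3/4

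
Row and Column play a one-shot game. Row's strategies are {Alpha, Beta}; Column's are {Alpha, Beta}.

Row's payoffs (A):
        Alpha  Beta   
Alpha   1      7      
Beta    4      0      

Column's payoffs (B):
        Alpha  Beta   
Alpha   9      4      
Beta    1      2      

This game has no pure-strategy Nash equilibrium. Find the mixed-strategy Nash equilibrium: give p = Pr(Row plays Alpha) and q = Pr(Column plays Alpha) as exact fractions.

Each player's mixing probability is pinned down by making the *other* player indifferent.
Column indifferent between Alpha and Beta: p·9 + (1−p)·1 = p·4 + (1−p)·2 ⟹ 1 + 8p = 2 + 2p ⟹ p = 1/6.
Row indifferent between Alpha and Beta: q·1 + (1−q)·7 = q·4 + (1−q)·0 ⟹ 7 + (-6)q = 0 + 4q ⟹ q = 7/10.

p = 1/6, q = 7/10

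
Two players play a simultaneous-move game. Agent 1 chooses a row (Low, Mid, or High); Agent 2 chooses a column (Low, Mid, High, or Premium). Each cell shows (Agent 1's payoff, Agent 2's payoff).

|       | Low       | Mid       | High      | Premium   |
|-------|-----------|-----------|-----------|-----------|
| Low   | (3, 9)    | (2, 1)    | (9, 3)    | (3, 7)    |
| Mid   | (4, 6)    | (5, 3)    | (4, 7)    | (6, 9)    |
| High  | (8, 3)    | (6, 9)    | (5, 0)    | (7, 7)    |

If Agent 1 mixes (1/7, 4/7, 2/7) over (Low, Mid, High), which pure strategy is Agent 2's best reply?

Agent 2's best reply maximizes expected payoff against the mix.
Low: (1/7)·9 + (4/7)·6 + (2/7)·3 = 39/7
Mid: (1/7)·1 + (4/7)·3 + (2/7)·9 = 31/7
High: (1/7)·3 + (4/7)·7 + (2/7)·0 = 31/7
Premium: (1/7)·7 + (4/7)·9 + (2/7)·7 = 57/7
Highest expected payoff is 57/7, from Premium.

Premium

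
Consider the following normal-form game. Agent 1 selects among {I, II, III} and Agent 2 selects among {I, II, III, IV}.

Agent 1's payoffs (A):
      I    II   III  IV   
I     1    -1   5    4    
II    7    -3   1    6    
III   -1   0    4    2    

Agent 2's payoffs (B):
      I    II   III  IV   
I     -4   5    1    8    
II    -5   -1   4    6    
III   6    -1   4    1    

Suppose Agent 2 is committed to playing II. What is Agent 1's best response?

With Agent 2 fixed at II, Agent 1's payoffs are: I → -1, II → -3, III → 0.
The maximum is 0, achieved by III.

III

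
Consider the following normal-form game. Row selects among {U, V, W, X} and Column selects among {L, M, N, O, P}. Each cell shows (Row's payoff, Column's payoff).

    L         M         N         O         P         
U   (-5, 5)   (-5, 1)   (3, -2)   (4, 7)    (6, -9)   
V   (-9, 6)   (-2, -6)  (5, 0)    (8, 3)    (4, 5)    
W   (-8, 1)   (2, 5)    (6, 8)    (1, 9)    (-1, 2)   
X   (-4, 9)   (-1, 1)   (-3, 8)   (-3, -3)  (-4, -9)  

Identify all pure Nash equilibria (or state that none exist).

(X, L)

A profile is a Nash equilibrium when each player is best-responding to the other.
Row's best responses — vs L: X (payoff -4); vs M: W (payoff 2); vs N: W (payoff 6); vs O: V (payoff 8); vs P: U (payoff 6).
Column's best responses — vs U: O (payoff 7); vs V: L (payoff 6); vs W: O (payoff 9); vs X: L (payoff 9).
The only mutual best response is (X, L); neither player gains by switching there.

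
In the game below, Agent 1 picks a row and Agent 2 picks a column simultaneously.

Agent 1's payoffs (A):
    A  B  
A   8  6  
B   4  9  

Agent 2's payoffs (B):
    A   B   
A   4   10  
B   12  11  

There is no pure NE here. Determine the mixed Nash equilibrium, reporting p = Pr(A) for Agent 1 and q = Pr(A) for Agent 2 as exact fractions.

p = 1/7, q = 3/7

Each player's mixing probability is pinned down by making the *other* player indifferent.
Agent 2 indifferent between A and B: p·4 + (1−p)·12 = p·10 + (1−p)·11 ⟹ 12 + (-8)p = 11 + (-1)p ⟹ p = 1/7.
Agent 1 indifferent between A and B: q·8 + (1−q)·6 = q·4 + (1−q)·9 ⟹ 6 + 2q = 9 + (-5)q ⟹ q = 3/7.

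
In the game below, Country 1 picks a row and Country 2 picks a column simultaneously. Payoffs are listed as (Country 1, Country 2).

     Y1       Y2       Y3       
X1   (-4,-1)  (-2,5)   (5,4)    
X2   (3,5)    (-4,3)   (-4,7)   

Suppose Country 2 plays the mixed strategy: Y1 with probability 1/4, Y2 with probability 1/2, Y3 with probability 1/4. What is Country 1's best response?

X1

Country 1's best reply maximizes expected payoff against the mix.
X1: (1/4)·(-4) + (1/2)·(-2) + (1/4)·5 = -3/4
X2: (1/4)·3 + (1/2)·(-4) + (1/4)·(-4) = -9/4
Highest expected payoff is -3/4, from X1.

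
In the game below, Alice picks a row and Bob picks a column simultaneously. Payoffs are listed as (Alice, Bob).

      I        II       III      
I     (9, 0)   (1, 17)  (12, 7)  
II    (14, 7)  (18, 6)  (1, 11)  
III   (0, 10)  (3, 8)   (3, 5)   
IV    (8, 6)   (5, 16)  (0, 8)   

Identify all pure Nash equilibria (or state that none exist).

No pure-strategy Nash equilibrium

Check mutual best responses: a cell is a NE iff neither player can gain by unilaterally deviating.
Alice's best responses — vs I: II (payoff 14); vs II: II (payoff 18); vs III: I (payoff 12).
Bob's best responses — vs I: II (payoff 17); vs II: III (payoff 11); vs III: I (payoff 10); vs IV: II (payoff 16).
No cell has both players best-responding. For instance, Alice's best reply to I is II, but against II Bob prefers III over I.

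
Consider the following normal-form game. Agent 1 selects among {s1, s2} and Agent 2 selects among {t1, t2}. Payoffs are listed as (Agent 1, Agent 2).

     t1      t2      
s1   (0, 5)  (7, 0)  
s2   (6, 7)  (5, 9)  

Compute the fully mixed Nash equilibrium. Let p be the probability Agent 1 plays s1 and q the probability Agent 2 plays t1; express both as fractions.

Each player's mixing probability is pinned down by making the *other* player indifferent.
Agent 2 indifferent between t1 and t2: p·5 + (1−p)·7 = p·0 + (1−p)·9 ⟹ 7 + (-2)p = 9 + (-9)p ⟹ p = 2/7.
Agent 1 indifferent between s1 and s2: q·0 + (1−q)·7 = q·6 + (1−q)·5 ⟹ 7 + (-7)q = 5 + 1q ⟹ q = 1/4.

p = 2/7, q = 1/4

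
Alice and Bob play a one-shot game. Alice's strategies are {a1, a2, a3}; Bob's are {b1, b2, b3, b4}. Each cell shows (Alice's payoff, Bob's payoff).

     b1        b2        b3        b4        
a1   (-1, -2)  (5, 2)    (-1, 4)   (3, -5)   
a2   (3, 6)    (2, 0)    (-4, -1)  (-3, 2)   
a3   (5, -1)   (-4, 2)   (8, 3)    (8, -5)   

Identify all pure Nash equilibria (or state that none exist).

(a3, b3)

Find each player's best response to every opponent strategy; NE are the intersections.
Alice's best responses — vs b1: a3 (payoff 5); vs b2: a1 (payoff 5); vs b3: a3 (payoff 8); vs b4: a3 (payoff 8).
Bob's best responses — vs a1: b3 (payoff 4); vs a2: b1 (payoff 6); vs a3: b3 (payoff 3).
The only mutual best response is (a3, b3); neither player gains by switching there.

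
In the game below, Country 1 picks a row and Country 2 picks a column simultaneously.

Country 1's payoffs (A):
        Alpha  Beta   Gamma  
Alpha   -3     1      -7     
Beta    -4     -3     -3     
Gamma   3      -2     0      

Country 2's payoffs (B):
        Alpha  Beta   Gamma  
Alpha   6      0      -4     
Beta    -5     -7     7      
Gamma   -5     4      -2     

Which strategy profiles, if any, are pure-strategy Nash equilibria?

Find each player's best response to every opponent strategy; NE are the intersections.
Country 1's best responses — vs Alpha: Gamma (payoff 3); vs Beta: Alpha (payoff 1); vs Gamma: Gamma (payoff 0).
Country 2's best responses — vs Alpha: Alpha (payoff 6); vs Beta: Gamma (payoff 7); vs Gamma: Beta (payoff 4).
No cell has both players best-responding. For instance, Country 1's best reply to Gamma is Gamma, but against Gamma Country 2 prefers Beta over Gamma.

No pure-strategy Nash equilibrium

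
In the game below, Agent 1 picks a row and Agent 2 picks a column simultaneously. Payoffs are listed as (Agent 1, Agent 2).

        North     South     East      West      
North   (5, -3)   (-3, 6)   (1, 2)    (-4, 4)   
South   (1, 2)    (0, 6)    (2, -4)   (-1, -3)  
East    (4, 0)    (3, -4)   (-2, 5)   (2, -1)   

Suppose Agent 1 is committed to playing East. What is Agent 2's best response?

With Agent 1 fixed at East, Agent 2's payoffs are: North → 0, South → -4, East → 5, West → -1.
The maximum is 5, achieved by East.

East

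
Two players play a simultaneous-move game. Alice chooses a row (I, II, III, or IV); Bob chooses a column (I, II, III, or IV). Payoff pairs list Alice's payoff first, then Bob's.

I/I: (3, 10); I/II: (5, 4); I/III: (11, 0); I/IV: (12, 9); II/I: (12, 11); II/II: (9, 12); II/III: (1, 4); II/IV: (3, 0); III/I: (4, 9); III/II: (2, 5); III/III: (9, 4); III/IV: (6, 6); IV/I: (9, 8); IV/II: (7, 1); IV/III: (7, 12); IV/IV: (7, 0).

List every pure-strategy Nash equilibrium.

(II, II)

A profile is a Nash equilibrium when each player is best-responding to the other.
Alice's best responses — vs I: II (payoff 12); vs II: II (payoff 9); vs III: I (payoff 11); vs IV: I (payoff 12).
Bob's best responses — vs I: I (payoff 10); vs II: II (payoff 12); vs III: I (payoff 9); vs IV: III (payoff 12).
The only mutual best response is (II, II); neither player gains by switching there.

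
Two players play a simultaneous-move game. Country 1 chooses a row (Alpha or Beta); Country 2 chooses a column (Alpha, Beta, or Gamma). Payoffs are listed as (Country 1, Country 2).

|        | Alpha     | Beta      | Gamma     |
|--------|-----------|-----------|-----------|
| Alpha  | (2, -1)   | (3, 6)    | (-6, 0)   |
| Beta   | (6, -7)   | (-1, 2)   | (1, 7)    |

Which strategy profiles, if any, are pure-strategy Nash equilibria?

(Alpha, Beta) and (Beta, Gamma)

Find each player's best response to every opponent strategy; NE are the intersections.
Country 1's best responses — vs Alpha: Beta (payoff 6); vs Beta: Alpha (payoff 3); vs Gamma: Beta (payoff 1).
Country 2's best responses — vs Alpha: Beta (payoff 6); vs Beta: Gamma (payoff 7).
Mutual best responses occur at (Alpha, Beta) and (Beta, Gamma); at each, neither player gains by switching.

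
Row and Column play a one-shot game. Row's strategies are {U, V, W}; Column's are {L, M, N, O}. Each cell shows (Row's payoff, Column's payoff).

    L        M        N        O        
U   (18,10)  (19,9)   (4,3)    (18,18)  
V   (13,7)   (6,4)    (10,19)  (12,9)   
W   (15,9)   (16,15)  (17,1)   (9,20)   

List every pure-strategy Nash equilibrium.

(U, O)

Find each player's best response to every opponent strategy; NE are the intersections.
Row's best responses — vs L: U (payoff 18); vs M: U (payoff 19); vs N: W (payoff 17); vs O: U (payoff 18).
Column's best responses — vs U: O (payoff 18); vs V: N (payoff 19); vs W: O (payoff 20).
The only mutual best response is (U, O); neither player gains by switching there.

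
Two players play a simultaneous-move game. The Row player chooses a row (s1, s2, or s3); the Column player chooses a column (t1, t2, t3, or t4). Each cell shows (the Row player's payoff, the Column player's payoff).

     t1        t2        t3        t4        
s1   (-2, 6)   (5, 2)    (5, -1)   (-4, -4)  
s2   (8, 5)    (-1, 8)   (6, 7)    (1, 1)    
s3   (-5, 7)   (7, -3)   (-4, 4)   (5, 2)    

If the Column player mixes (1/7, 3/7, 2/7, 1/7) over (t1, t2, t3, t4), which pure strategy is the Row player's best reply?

s1

Compute the Row player's expected payoff from each pure strategy against the given mix.
s1: (1/7)·(-2) + (3/7)·5 + (2/7)·5 + (1/7)·(-4) = 19/7
s2: (1/7)·8 + (3/7)·(-1) + (2/7)·6 + (1/7)·1 = 18/7
s3: (1/7)·(-5) + (3/7)·7 + (2/7)·(-4) + (1/7)·5 = 13/7
Highest expected payoff is 19/7, from s1.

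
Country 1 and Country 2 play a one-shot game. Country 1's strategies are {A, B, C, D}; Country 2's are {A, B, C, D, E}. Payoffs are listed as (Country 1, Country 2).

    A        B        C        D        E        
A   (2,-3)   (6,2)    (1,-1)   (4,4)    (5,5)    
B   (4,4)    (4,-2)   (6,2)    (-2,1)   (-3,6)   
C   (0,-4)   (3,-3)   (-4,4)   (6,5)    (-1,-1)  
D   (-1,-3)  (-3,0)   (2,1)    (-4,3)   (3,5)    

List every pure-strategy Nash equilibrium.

Find each player's best response to every opponent strategy; NE are the intersections.
Country 1's best responses — vs A: B (payoff 4); vs B: A (payoff 6); vs C: B (payoff 6); vs D: C (payoff 6); vs E: A (payoff 5).
Country 2's best responses — vs A: E (payoff 5); vs B: E (payoff 6); vs C: D (payoff 5); vs D: E (payoff 5).
Mutual best responses occur at (A, E) and (C, D); at each, neither player gains by switching.

(A, E) and (C, D)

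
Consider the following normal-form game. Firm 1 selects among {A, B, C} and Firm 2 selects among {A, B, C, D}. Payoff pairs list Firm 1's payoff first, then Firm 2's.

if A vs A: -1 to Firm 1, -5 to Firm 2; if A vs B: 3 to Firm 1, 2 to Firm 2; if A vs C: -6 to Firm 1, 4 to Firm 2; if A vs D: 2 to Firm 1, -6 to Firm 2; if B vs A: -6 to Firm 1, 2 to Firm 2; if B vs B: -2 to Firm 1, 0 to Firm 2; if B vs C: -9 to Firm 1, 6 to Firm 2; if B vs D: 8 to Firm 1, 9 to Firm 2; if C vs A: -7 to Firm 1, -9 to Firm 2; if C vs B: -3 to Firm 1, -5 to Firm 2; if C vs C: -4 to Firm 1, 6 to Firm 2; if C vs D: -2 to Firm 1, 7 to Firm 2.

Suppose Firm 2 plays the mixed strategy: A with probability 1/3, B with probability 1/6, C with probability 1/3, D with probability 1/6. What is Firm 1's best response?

A

Firm 1's best reply maximizes expected payoff against the mix.
A: (1/3)·(-1) + (1/6)·3 + (1/3)·(-6) + (1/6)·2 = -3/2
B: (1/3)·(-6) + (1/6)·(-2) + (1/3)·(-9) + (1/6)·8 = -4
C: (1/3)·(-7) + (1/6)·(-3) + (1/3)·(-4) + (1/6)·(-2) = -9/2
Highest expected payoff is -3/2, from A.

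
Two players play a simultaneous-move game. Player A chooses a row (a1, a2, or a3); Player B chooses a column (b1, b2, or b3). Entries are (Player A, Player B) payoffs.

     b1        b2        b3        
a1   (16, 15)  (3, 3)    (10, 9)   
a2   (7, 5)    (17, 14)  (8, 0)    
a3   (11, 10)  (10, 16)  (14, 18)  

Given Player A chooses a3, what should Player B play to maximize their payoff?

With Player A fixed at a3, Player B's payoffs are: b1 → 10, b2 → 16, b3 → 18.
The maximum is 18, achieved by b3.

b3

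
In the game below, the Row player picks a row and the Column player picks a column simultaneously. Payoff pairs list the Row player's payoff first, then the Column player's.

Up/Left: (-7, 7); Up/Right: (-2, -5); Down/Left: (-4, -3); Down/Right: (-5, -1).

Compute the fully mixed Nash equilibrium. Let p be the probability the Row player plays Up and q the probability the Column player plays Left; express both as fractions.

In a mixed NE each player is indifferent between their pure strategies, so the opponent's mix sets the indifference.
The Column player indifferent between Left and Right: p·7 + (1−p)·(-3) = p·(-5) + (1−p)·(-1) ⟹ (-3) + 10p = (-1) + (-4)p ⟹ p = 1/7.
The Row player indifferent between Up and Down: q·(-7) + (1−q)·(-2) = q·(-4) + (1−q)·(-5) ⟹ (-2) + (-5)q = (-5) + 1q ⟹ q = 1/2.

p = 1/7, q = 1/2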